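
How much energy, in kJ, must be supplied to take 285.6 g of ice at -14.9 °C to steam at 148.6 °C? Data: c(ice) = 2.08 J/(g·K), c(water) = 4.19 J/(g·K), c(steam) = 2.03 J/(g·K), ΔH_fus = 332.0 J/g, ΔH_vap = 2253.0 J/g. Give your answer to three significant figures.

q1 (heat ice -14.9→0.0 °C): 285.6 × 2.08 × 14.9 = 8851 J
q2 (melt at 0 °C): 285.6 × 332.0 = 94819 J
q3 (heat water 0.0→100.0 °C): 285.6 × 4.19 × 100.0 = 119666 J
q4 (vaporize at 100 °C): 285.6 × 2253.0 = 643457 J
q5 (heat steam 100.0→148.6 °C): 285.6 × 2.03 × 48.6 = 28177 J
Total: 8851 + 94819 + 119666 + 643457 + 28177 = 894970 J = 895 kJ

q = 895 kJ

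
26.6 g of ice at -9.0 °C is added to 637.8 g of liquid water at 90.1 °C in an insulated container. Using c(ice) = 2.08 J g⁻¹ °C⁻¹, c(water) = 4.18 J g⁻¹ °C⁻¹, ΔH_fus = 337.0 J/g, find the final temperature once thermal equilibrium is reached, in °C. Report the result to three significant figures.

Heat to bring ice to 0 °C and melt it: q₁ = 26.6×2.08×9.0 + 26.6×337.0 = 9462.2 J
Heat the water can supply cooling to 0 °C: 637.8×4.18×90.1 = 240207 J > q₁, so all ice melts.
Energy balance: 637.8×4.18×(90.1 − T) = 9462.2 + 26.6×4.18×(T − 0)
2666.004(90.1 − T) = 9462.2 + 111.188 T
240207 − 9462.2 = 2777.192 T
T = 230744.8 / 2777.192 = 83.09 °C

T_f = 83.1 °C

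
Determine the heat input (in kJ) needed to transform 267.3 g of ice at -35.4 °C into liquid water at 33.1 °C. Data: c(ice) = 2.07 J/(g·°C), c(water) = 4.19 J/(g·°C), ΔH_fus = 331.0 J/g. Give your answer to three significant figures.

q = 145 kJ

q1 (heat ice -35.4→0.0 °C): 267.3 × 2.07 × 35.4 = 19587 J
q2 (melt at 0 °C): 267.3 × 331.0 = 88476 J
q3 (heat water 0.0→33.1 °C): 267.3 × 4.19 × 33.1 = 37072 J
Total: 19587 + 88476 + 37072 = 145135 J = 145 kJ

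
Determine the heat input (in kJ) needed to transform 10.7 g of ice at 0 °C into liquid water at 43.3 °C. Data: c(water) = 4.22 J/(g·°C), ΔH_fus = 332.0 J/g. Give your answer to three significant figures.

q1 (melt at 0 °C): 10.7 × 332.0 = 3552 J
q2 (heat water 0.0→43.3 °C): 10.7 × 4.22 × 43.3 = 1955 J
Total: 3552 + 1955 = 5507 J = 5.51 kJ

q = 5.51 kJ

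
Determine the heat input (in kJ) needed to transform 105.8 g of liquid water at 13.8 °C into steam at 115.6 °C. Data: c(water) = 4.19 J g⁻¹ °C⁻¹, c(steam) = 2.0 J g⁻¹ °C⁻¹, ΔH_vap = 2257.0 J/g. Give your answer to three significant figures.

q = 280 kJ

q1 (heat water 13.8→100.0 °C): 105.8 × 4.19 × 86.2 = 38213 J
q2 (vaporize at 100 °C): 105.8 × 2257.0 = 238791 J
q3 (heat steam 100.0→115.6 °C): 105.8 × 2.0 × 15.6 = 3301 J
Total: 38213 + 238791 + 3301 = 280305 J = 280 kJ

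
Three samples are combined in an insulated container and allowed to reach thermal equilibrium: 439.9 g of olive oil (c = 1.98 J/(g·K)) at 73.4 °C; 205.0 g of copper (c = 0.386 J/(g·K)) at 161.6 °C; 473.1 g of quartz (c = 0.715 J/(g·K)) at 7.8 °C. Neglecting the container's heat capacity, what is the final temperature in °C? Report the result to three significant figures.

T_f = 61.6 °C

Σ mᵢcᵢ(T − Tᵢ) = 0  ⇒  T = Σ mᵢcᵢTᵢ / Σ mᵢcᵢ
Σ mᵢcᵢ = 439.9×1.98 + 205.0×0.386 + 473.1×0.715 = 1288.3985
Σ mᵢcᵢTᵢ = 871.002×73.4 + 79.13×161.6 + 338.2665×7.8 = 79357
T = 79357 / 1288.3985 = 61.59 °C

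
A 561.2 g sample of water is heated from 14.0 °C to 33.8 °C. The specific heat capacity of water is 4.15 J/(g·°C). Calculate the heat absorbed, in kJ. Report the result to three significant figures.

q = m c ΔT = 561.2 × 4.15 × (33.8 − 14.0)
q = 561.2 × 4.15 × 19.8 = 46110 J = 46.1 kJ

q = 46.1 kJ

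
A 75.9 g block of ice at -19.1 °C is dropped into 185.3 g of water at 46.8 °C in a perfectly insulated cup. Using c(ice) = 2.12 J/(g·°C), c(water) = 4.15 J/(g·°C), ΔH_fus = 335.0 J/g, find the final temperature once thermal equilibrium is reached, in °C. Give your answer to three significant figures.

T_f = 6.91 °C

Heat to bring ice to 0 °C and melt it: q₁ = 75.9×2.12×19.1 + 75.9×335.0 = 28500 J
Heat the water can supply cooling to 0 °C: 185.3×4.15×46.8 = 35989.0 J > q₁, so all ice melts.
Energy balance: 185.3×4.15×(46.8 − T) = 28500 + 75.9×4.15×(T − 0)
768.995(46.8 − T) = 28500 + 314.985 T
35989.0 − 28500 = 1083.980 T
T = 7489.0 / 1083.980 = 6.909 °C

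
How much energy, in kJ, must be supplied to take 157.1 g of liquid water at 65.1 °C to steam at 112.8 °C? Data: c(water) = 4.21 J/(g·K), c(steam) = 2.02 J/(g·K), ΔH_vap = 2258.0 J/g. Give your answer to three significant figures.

q1 (heat water 65.1→100.0 °C): 157.1 × 4.21 × 34.9 = 23083 J
q2 (vaporize at 100 °C): 157.1 × 2258.0 = 354732 J
q3 (heat steam 100.0→112.8 °C): 157.1 × 2.02 × 12.8 = 4062 J
Total: 23083 + 354732 + 4062 = 381877 J = 382 kJ

q = 382 kJ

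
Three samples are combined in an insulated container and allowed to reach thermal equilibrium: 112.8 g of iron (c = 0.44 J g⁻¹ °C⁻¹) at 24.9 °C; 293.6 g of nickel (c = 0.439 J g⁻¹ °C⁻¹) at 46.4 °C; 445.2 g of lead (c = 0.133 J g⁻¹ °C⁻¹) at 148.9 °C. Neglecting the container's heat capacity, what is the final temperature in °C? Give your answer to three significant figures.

Σ mᵢcᵢ(T − Tᵢ) = 0  ⇒  T = Σ mᵢcᵢTᵢ / Σ mᵢcᵢ
Σ mᵢcᵢ = 112.8×0.44 + 293.6×0.439 + 445.2×0.133 = 237.7340
Σ mᵢcᵢTᵢ = 49.632×24.9 + 128.8904×46.4 + 59.2116×148.9 = 16033
T = 16033 / 237.7340 = 67.44 °C

T_f = 67.4 °C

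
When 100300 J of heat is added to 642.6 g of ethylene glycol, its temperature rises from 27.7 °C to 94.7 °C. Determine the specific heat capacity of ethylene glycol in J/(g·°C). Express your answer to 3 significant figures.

c = 2.33 J/(g·°C)

c = q / (m ΔT) = 100300 / (642.6 × 67.0)
c = 100300 / 43054.2 = 2.33 J/(g·°C)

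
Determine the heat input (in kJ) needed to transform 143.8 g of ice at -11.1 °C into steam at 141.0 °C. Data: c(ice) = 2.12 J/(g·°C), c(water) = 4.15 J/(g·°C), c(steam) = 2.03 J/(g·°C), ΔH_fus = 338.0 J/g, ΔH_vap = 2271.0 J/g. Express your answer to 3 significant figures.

q1 (heat ice -11.1→0.0 °C): 143.8 × 2.12 × 11.1 = 3384 J
q2 (melt at 0 °C): 143.8 × 338.0 = 48604 J
q3 (heat water 0.0→100.0 °C): 143.8 × 4.15 × 100.0 = 59677 J
q4 (vaporize at 100 °C): 143.8 × 2271.0 = 326570 J
q5 (heat steam 100.0→141.0 °C): 143.8 × 2.03 × 41.0 = 11968 J
Total: 3384 + 48604 + 59677 + 326570 + 11968 = 450203 J = 450 kJ

q = 450 kJ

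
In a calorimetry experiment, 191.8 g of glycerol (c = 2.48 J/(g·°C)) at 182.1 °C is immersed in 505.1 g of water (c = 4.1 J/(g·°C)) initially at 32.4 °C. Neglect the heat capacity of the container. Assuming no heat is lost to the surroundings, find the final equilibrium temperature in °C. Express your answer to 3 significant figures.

T_f = 60.4 °C

Heat lost by glycerol = heat gained by water.
(191.8)(2.48)(182.1 − T) = (505.1)(4.1)(T − 32.4)
475.664 (182.1 − T) = 2070.91 (T − 32.4)
86618 − 475.664 T = 2070.91 T − 67097
153715 = 2546.574 T
T = 60.36 °C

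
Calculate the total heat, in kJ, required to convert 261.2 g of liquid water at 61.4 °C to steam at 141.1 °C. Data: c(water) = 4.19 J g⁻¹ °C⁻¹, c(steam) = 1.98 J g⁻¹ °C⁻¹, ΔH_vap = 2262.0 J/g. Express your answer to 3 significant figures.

q = 654 kJ

q1 (heat water 61.4→100.0 °C): 261.2 × 4.19 × 38.6 = 42245 J
q2 (vaporize at 100 °C): 261.2 × 2262.0 = 590834 J
q3 (heat steam 100.0→141.1 °C): 261.2 × 1.98 × 41.1 = 21256 J
Total: 42245 + 590834 + 21256 = 654335 J = 654 kJ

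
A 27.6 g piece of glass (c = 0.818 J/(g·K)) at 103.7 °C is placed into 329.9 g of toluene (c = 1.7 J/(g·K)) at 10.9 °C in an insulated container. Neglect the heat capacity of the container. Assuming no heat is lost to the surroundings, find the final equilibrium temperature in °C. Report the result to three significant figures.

T_f = 14.5 °C

Heat lost by glass = heat gained by toluene.
(27.6)(0.818)(103.7 − T) = (329.9)(1.7)(T − 10.9)
22.5768 (103.7 − T) = 560.83 (T − 10.9)
2341.2 − 22.5768 T = 560.83 T − 6113.0
8454.2 = 583.4068 T
T = 14.49 °C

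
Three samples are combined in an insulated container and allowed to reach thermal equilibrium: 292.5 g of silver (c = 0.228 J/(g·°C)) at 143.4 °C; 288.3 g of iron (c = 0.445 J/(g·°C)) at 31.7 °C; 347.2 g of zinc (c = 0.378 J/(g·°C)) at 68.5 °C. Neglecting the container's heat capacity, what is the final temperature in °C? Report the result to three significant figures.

T_f = 69.3 °C

Σ mᵢcᵢ(T − Tᵢ) = 0  ⇒  T = Σ mᵢcᵢTᵢ / Σ mᵢcᵢ
Σ mᵢcᵢ = 292.5×0.228 + 288.3×0.445 + 347.2×0.378 = 326.2251
Σ mᵢcᵢTᵢ = 66.69×143.4 + 128.2935×31.7 + 131.2416×68.5 = 22620
T = 22620 / 326.2251 = 69.34 °C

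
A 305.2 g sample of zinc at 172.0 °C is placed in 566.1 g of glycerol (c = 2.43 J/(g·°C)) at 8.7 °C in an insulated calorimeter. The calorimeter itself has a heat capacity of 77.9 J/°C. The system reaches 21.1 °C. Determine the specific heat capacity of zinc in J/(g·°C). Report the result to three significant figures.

q_gained = (566.1 × 2.43 + 77.9) × (21.1 − 8.7) = 18020 J
q_lost = 305.2 × c × (172.0 − 21.1) = 46054.68 c
Set equal: c = 18020 / 46054.68 = 0.391 J/(g·°C)

c = 0.391 J/(g·°C)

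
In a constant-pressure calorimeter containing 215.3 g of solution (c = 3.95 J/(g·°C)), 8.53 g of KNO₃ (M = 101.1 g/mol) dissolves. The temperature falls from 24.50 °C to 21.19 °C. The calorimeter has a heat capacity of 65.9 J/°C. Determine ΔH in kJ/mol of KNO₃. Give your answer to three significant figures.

|ΔT| = |21.19 − 24.50| = 3.31 °C
|q_surr| = (215.3 × 3.95 + 65.9) × 3.31 = 916.335 × 3.31 = 3033 J
n(KNO₃) = 8.53 / 101.1 = 0.08437 mol
Temperature fell, so q_rxn = +|q_surr| = 3.033 kJ
ΔH = q_rxn / n = 35.949 kJ/mol

ΔH = 35.9 kJ/mol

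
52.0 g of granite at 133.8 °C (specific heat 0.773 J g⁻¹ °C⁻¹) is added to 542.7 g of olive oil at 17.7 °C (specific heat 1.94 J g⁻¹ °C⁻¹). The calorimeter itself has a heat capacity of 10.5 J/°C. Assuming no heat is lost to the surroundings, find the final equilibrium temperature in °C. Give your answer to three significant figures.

Heat lost by granite = heat gained by olive oil + calorimeter.
(52.0)(0.773)(133.8 − T) = [(542.7)(1.94) + 10.5](T − 17.7)
40.196 (133.8 − T) = 1063.338 (T − 17.7)
5378.2 − 40.196 T = 1063.338 T − 18821
24199.2 = 1103.534 T
T = 21.93 °C

T_f = 21.9 °C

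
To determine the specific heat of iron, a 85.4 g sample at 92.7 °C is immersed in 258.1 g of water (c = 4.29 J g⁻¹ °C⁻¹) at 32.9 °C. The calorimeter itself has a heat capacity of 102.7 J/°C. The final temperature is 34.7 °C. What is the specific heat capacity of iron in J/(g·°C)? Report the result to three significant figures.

q_gained = (258.1 × 4.29 + 102.7) × (34.7 − 32.9) = 2178 J
q_lost = 85.4 × c × (92.7 − 34.7) = 4953.2 c
Set equal: c = 2178 / 4953.2 = 0.440 J/(g·°C)

c = 0.440 J/(g·°C)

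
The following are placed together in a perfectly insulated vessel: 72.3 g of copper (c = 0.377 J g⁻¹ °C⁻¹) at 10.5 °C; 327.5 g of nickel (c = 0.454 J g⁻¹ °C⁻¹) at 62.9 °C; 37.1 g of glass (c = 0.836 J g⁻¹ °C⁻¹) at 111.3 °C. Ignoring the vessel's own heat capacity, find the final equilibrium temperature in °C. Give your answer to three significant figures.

T_f = 63.3 °C

Σ mᵢcᵢ(T − Tᵢ) = 0  ⇒  T = Σ mᵢcᵢTᵢ / Σ mᵢcᵢ
Σ mᵢcᵢ = 72.3×0.377 + 327.5×0.454 + 37.1×0.836 = 206.9577
Σ mᵢcᵢTᵢ = 27.2571×10.5 + 148.685×62.9 + 31.0156×111.3 = 13091
T = 13091 / 206.9577 = 63.25 °C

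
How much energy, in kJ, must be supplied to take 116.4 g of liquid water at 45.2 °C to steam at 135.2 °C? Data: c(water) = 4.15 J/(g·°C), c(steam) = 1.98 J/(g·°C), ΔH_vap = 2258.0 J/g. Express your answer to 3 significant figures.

q = 297 kJ

q1 (heat water 45.2→100.0 °C): 116.4 × 4.15 × 54.8 = 26472 J
q2 (vaporize at 100 °C): 116.4 × 2258.0 = 262831 J
q3 (heat steam 100.0→135.2 °C): 116.4 × 1.98 × 35.2 = 8113 J
Total: 26472 + 262831 + 8113 = 297416 J = 297 kJ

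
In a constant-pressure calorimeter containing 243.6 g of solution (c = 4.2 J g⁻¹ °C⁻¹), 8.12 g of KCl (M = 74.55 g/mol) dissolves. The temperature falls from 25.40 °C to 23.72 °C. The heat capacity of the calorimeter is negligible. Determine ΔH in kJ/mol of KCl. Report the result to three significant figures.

|ΔT| = |23.72 − 25.40| = 1.68 °C
|q_surr| = (243.6 × 4.2) × 1.68 = 1023.12 × 1.68 = 1719 J
n(KCl) = 8.12 / 74.55 = 0.1089 mol
Temperature fell, so q_rxn = +|q_surr| = 1.719 kJ
ΔH = q_rxn / n = 15.79 kJ/mol

ΔH = 15.8 kJ/mol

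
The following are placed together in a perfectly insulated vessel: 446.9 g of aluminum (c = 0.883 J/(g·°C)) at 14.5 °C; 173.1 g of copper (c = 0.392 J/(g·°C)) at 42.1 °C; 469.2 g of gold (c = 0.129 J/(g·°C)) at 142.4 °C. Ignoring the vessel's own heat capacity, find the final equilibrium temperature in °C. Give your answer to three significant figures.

T_f = 32.9 °C

Σ mᵢcᵢ(T − Tᵢ) = 0  ⇒  T = Σ mᵢcᵢTᵢ / Σ mᵢcᵢ
Σ mᵢcᵢ = 446.9×0.883 + 173.1×0.392 + 469.2×0.129 = 522.9947
Σ mᵢcᵢTᵢ = 394.6127×14.5 + 67.8552×42.1 + 60.5268×142.4 = 17198
T = 17198 / 522.9947 = 32.88 °C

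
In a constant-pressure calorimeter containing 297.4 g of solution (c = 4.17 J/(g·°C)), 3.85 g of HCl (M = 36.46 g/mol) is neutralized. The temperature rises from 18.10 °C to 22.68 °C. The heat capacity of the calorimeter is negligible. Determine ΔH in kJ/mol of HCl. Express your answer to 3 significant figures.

|ΔT| = |22.68 − 18.10| = 4.58 °C
|q_surr| = (297.4 × 4.17) × 4.58 = 1240.158 × 4.58 = 5680 J
n(HCl) = 3.85 / 36.46 = 0.1056 mol
Temperature rose, so q_rxn = −|q_surr| = -5.680 kJ
ΔH = q_rxn / n = -53.79 kJ/mol

ΔH = -53.8 kJ/mol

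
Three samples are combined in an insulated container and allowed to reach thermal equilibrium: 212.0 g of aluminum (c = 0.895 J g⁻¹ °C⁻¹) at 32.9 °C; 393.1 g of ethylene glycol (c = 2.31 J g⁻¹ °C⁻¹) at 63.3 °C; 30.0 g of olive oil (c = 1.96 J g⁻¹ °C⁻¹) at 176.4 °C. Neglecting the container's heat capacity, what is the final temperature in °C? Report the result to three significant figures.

T_f = 64.1 °C

Σ mᵢcᵢ(T − Tᵢ) = 0  ⇒  T = Σ mᵢcᵢTᵢ / Σ mᵢcᵢ
Σ mᵢcᵢ = 212.0×0.895 + 393.1×2.31 + 30.0×1.96 = 1156.601
Σ mᵢcᵢTᵢ = 189.74×32.9 + 908.061×63.3 + 58.8×176.4 = 74095
T = 74095 / 1156.601 = 64.06 °C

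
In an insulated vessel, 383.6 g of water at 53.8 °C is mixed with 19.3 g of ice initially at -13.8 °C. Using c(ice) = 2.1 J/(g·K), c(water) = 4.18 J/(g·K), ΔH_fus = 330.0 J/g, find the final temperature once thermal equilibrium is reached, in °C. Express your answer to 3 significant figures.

Heat to bring ice to 0 °C and melt it: q₁ = 19.3×2.1×13.8 + 19.3×330.0 = 6928.3 J
Heat the water can supply cooling to 0 °C: 383.6×4.18×53.8 = 86265.5 J > q₁, so all ice melts.
Energy balance: 383.6×4.18×(53.8 − T) = 6928.3 + 19.3×4.18×(T − 0)
1603.448(53.8 − T) = 6928.3 + 80.674 T
86265.5 − 6928.3 = 1684.122 T
T = 79337.2 / 1684.122 = 47.11 °C

T_f = 47.1 °C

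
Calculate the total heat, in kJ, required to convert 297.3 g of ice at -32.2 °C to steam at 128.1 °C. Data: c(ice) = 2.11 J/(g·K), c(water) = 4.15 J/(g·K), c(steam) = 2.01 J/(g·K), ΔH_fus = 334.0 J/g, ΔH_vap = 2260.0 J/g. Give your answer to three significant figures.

q = 932 kJ

q1 (heat ice -32.2→0.0 °C): 297.3 × 2.11 × 32.2 = 20199 J
q2 (melt at 0 °C): 297.3 × 334.0 = 99298 J
q3 (heat water 0.0→100.0 °C): 297.3 × 4.15 × 100.0 = 123380 J
q4 (vaporize at 100 °C): 297.3 × 2260.0 = 671898 J
q5 (heat steam 100.0→128.1 °C): 297.3 × 2.01 × 28.1 = 16792 J
Total: 20199 + 99298 + 123380 + 671898 + 16792 = 931567 J = 932 kJ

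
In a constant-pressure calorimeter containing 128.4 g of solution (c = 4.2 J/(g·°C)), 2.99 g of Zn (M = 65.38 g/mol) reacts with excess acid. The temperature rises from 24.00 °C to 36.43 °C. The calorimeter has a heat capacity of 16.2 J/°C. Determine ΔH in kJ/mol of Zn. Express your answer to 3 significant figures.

ΔH = -151 kJ/mol

|ΔT| = |36.43 − 24.00| = 12.43 °C
|q_surr| = (128.4 × 4.2 + 16.2) × 12.43 = 555.48 × 12.43 = 6905 J
n(Zn) = 2.99 / 65.38 = 0.04573 mol
Temperature rose, so q_rxn = −|q_surr| = -6.905 kJ
ΔH = q_rxn / n = -151.0 kJ/mol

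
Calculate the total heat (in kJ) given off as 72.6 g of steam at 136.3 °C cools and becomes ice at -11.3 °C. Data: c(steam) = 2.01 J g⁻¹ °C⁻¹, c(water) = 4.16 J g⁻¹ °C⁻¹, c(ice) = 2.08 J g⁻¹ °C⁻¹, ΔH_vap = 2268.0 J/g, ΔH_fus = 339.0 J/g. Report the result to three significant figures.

q = 226 kJ

q1 (cool steam 136.3→100 °C): 72.6 × 2.01 × 36.3 = 5297 J
q2 (condense at 100 °C): 72.6 × 2268.0 = 164657 J
q3 (cool water 100→0 °C): 72.6 × 4.16 × 100.0 = 30202 J
q4 (freeze at 0 °C): 72.6 × 339.0 = 24611 J
q5 (cool ice 0→-11.3 °C): 72.6 × 2.08 × 11.3 = 1706 J
Total: 5297 + 164657 + 30202 + 24611 + 1706 = 226473 J = 226 kJ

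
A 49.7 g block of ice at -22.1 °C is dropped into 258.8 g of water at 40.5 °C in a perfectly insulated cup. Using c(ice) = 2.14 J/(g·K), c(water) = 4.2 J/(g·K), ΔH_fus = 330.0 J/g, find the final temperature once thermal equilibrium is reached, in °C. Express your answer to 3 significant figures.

T_f = 19.5 °C

Heat to bring ice to 0 °C and melt it: q₁ = 49.7×2.14×22.1 + 49.7×330.0 = 18752 J
Heat the water can supply cooling to 0 °C: 258.8×4.2×40.5 = 44021.9 J > q₁, so all ice melts.
Energy balance: 258.8×4.2×(40.5 − T) = 18752 + 49.7×4.2×(T − 0)
1086.96(40.5 − T) = 18752 + 208.74 T
44021.9 − 18752 = 1295.70 T
T = 25269.9 / 1295.70 = 19.50 °C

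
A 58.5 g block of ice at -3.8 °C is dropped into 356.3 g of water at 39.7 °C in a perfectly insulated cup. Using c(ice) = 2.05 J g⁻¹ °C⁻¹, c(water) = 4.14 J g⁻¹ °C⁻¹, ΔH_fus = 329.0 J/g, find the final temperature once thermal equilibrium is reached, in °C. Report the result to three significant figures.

T_f = 22.6 °C

Heat to bring ice to 0 °C and melt it: q₁ = 58.5×2.05×3.8 + 58.5×329.0 = 19702 J
Heat the water can supply cooling to 0 °C: 356.3×4.14×39.7 = 58560.8 J > q₁, so all ice melts.
Energy balance: 356.3×4.14×(39.7 − T) = 19702 + 58.5×4.14×(T − 0)
1475.082(39.7 − T) = 19702 + 242.19 T
58560.8 − 19702 = 1717.272 T
T = 38858.8 / 1717.272 = 22.63 °C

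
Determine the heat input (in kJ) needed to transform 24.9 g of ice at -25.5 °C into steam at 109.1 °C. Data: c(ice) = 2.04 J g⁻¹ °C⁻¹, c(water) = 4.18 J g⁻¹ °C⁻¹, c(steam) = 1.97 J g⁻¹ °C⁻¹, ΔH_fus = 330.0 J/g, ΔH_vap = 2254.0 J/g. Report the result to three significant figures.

q1 (heat ice -25.5→0.0 °C): 24.9 × 2.04 × 25.5 = 1295 J
q2 (melt at 0 °C): 24.9 × 330.0 = 8217 J
q3 (heat water 0.0→100.0 °C): 24.9 × 4.18 × 100.0 = 10408 J
q4 (vaporize at 100 °C): 24.9 × 2254.0 = 56125 J
q5 (heat steam 100.0→109.1 °C): 24.9 × 1.97 × 9.1 = 446 J
Total: 1295 + 8217 + 10408 + 56125 + 446 = 76491 J = 76.5 kJ

q = 76.5 kJ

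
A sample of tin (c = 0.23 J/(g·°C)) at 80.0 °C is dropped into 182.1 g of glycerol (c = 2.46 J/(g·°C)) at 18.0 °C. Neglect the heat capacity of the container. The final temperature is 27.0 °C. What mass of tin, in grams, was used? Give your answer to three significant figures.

m = 331 g

q_gained = (182.1 × 2.46) × (27.0 − 18.0) = 4032 J
q_lost = m × 0.23 × (80.0 − 27.0) = 12.19 m
m = 4032 / 12.19 = 331 g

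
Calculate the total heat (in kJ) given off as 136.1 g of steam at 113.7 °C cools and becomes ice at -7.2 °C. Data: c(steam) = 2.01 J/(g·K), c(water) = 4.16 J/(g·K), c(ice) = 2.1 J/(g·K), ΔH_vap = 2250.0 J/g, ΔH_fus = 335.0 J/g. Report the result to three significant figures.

q1 (cool steam 113.7→100 °C): 136.1 × 2.01 × 13.7 = 3748 J
q2 (condense at 100 °C): 136.1 × 2250.0 = 306225 J
q3 (cool water 100→0 °C): 136.1 × 4.16 × 100.0 = 56618 J
q4 (freeze at 0 °C): 136.1 × 335.0 = 45594 J
q5 (cool ice 0→-7.2 °C): 136.1 × 2.1 × 7.2 = 2058 J
Total: 3748 + 306225 + 56618 + 45594 + 2058 = 414243 J = 414 kJ

q = 414 kJ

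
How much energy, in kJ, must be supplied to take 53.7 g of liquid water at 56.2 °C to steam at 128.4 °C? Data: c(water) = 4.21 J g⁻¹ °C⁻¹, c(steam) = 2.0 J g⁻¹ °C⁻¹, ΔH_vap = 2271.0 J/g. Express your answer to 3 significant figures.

q1 (heat water 56.2→100.0 °C): 53.7 × 4.21 × 43.8 = 9902 J
q2 (vaporize at 100 °C): 53.7 × 2271.0 = 121953 J
q3 (heat steam 100.0→128.4 °C): 53.7 × 2.0 × 28.4 = 3050 J
Total: 9902 + 121953 + 3050 = 134905 J = 135 kJ

q = 135 kJ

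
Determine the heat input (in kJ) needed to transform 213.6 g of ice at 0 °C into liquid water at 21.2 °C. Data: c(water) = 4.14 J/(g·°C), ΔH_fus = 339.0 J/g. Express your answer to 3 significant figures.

q = 91.2 kJ

q1 (melt at 0 °C): 213.6 × 339.0 = 72410 J
q2 (heat water 0.0→21.2 °C): 213.6 × 4.14 × 21.2 = 18747 J
Total: 72410 + 18747 = 91157 J = 91.2 kJ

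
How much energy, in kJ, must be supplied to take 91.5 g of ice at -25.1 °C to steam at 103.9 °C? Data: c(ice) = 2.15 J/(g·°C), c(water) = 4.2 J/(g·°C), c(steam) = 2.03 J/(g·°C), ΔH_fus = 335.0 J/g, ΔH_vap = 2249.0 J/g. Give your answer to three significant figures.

q1 (heat ice -25.1→0.0 °C): 91.5 × 2.15 × 25.1 = 4938 J
q2 (melt at 0 °C): 91.5 × 335.0 = 30653 J
q3 (heat water 0.0→100.0 °C): 91.5 × 4.2 × 100.0 = 38430 J
q4 (vaporize at 100 °C): 91.5 × 2249.0 = 205784 J
q5 (heat steam 100.0→103.9 °C): 91.5 × 2.03 × 3.9 = 724 J
Total: 4938 + 30653 + 38430 + 205784 + 724 = 280529 J = 281 kJ

q = 281 kJ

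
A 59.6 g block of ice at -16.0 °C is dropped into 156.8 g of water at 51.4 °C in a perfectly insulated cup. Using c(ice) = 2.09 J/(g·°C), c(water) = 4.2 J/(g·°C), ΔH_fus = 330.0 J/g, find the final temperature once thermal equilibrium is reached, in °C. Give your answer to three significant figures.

T_f = 13.4 °C

Heat to bring ice to 0 °C and melt it: q₁ = 59.6×2.09×16.0 + 59.6×330.0 = 21661 J
Heat the water can supply cooling to 0 °C: 156.8×4.2×51.4 = 33850.0 J > q₁, so all ice melts.
Energy balance: 156.8×4.2×(51.4 − T) = 21661 + 59.6×4.2×(T − 0)
658.56(51.4 − T) = 21661 + 250.32 T
33850.0 − 21661 = 908.88 T
T = 12189.0 / 908.88 = 13.41 °C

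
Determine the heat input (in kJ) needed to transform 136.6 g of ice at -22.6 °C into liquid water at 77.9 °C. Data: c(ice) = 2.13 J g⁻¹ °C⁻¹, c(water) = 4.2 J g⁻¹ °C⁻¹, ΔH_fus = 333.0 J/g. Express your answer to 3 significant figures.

q1 (heat ice -22.6→0.0 °C): 136.6 × 2.13 × 22.6 = 6576 J
q2 (melt at 0 °C): 136.6 × 333.0 = 45488 J
q3 (heat water 0.0→77.9 °C): 136.6 × 4.2 × 77.9 = 44693 J
Total: 6576 + 45488 + 44693 = 96757 J = 96.8 kJ

q = 96.8 kJ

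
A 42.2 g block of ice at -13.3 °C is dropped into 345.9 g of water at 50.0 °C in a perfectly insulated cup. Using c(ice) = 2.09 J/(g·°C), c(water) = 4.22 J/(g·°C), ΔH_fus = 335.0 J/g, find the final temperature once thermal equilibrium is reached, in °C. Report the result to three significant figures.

Heat to bring ice to 0 °C and melt it: q₁ = 42.2×2.09×13.3 + 42.2×335.0 = 15310 J
Heat the water can supply cooling to 0 °C: 345.9×4.22×50.0 = 72984.9 J > q₁, so all ice melts.
Energy balance: 345.9×4.22×(50.0 − T) = 15310 + 42.2×4.22×(T − 0)
1459.698(50.0 − T) = 15310 + 178.084 T
72984.9 − 15310 = 1637.782 T
T = 57674.9 / 1637.782 = 35.22 °C

T_f = 35.2 °C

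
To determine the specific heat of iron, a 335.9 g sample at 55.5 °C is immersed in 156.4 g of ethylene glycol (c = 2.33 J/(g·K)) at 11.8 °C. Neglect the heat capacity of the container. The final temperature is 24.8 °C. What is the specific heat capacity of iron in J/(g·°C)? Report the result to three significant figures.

c = 0.459 J/(g·°C)

q_gained = (156.4 × 2.33) × (24.8 − 11.8) = 4737 J
q_lost = 335.9 × c × (55.5 − 24.8) = 10312.13 c
Set equal: c = 4737 / 10312.13 = 0.459 J/(g·°C)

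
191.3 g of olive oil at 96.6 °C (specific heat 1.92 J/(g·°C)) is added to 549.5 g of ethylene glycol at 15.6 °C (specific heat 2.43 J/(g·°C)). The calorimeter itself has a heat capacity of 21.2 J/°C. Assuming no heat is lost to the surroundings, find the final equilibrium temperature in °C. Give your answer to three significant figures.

T_f = 32.9 °C

Heat lost by olive oil = heat gained by ethylene glycol + calorimeter.
(191.3)(1.92)(96.6 − T) = [(549.5)(2.43) + 21.2](T − 15.6)
367.296 (96.6 − T) = 1356.485 (T − 15.6)
35481 − 367.296 T = 1356.485 T − 21161
56642 = 1723.781 T
T = 32.86 °C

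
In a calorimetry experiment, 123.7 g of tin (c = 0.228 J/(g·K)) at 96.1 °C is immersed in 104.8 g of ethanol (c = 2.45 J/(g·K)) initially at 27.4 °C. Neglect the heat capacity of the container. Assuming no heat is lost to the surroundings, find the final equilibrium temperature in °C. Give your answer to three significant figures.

Heat lost by tin = heat gained by ethanol.
(123.7)(0.228)(96.1 − T) = (104.8)(2.45)(T − 27.4)
28.2036 (96.1 − T) = 256.76 (T − 27.4)
2710.4 − 28.2036 T = 256.76 T − 7035.2
9745.6 = 284.9636 T
T = 34.20 °C

T_f = 34.2 °C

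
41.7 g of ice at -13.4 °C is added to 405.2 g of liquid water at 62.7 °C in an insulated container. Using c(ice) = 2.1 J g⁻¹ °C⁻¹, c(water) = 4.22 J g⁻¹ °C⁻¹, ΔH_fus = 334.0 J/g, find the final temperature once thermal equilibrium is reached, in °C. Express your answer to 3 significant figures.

Heat to bring ice to 0 °C and melt it: q₁ = 41.7×2.1×13.4 + 41.7×334.0 = 15101 J
Heat the water can supply cooling to 0 °C: 405.2×4.22×62.7 = 107213 J > q₁, so all ice melts.
Energy balance: 405.2×4.22×(62.7 − T) = 15101 + 41.7×4.22×(T − 0)
1709.944(62.7 − T) = 15101 + 175.974 T
107213 − 15101 = 1885.918 T
T = 92112 / 1885.918 = 48.84 °C

T_f = 48.8 °C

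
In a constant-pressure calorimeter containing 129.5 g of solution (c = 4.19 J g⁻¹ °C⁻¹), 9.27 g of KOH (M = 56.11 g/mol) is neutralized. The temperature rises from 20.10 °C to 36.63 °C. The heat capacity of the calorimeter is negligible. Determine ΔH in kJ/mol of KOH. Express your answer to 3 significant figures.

ΔH = -54.3 kJ/mol

|ΔT| = |36.63 − 20.10| = 16.53 °C
|q_surr| = (129.5 × 4.19) × 16.53 = 542.605 × 16.53 = 8969 J
n(KOH) = 9.27 / 56.11 = 0.1652 mol
Temperature rose, so q_rxn = −|q_surr| = -8.969 kJ
ΔH = q_rxn / n = -54.29 kJ/mol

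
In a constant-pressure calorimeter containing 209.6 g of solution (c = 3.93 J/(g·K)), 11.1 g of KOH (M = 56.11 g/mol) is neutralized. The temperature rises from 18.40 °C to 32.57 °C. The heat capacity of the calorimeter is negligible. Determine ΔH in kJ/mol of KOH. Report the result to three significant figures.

ΔH = -59.0 kJ/mol

|ΔT| = |32.57 − 18.40| = 14.17 °C
|q_surr| = (209.6 × 3.93) × 14.17 = 823.728 × 14.17 = 11670 J
n(KOH) = 11.1 / 56.11 = 0.1978 mol
Temperature rose, so q_rxn = −|q_surr| = -11.67 kJ
ΔH = q_rxn / n = -59.00 kJ/mol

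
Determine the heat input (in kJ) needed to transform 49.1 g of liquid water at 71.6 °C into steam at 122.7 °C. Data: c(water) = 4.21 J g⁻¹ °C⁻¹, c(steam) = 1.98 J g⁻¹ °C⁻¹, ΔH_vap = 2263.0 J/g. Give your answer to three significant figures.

q1 (heat water 71.6→100.0 °C): 49.1 × 4.21 × 28.4 = 5871 J
q2 (vaporize at 100 °C): 49.1 × 2263.0 = 111113 J
q3 (heat steam 100.0→122.7 °C): 49.1 × 1.98 × 22.7 = 2207 J
Total: 5871 + 111113 + 2207 = 119191 J = 119 kJ

q = 119 kJ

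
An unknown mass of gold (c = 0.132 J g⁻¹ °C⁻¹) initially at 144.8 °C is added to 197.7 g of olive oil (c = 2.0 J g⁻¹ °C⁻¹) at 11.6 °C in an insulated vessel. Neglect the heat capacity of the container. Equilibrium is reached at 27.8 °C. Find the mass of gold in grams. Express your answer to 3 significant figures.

m = 415 g

q_gained = (197.7 × 2.0) × (27.8 − 11.6) = 6405 J
q_lost = m × 0.132 × (144.8 − 27.8) = 15.444 m
m = 6405 / 15.444 = 415 g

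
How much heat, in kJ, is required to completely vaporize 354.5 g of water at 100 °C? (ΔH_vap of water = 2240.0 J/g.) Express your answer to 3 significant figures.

q = m × ΔH_vap = 354.5 × 2240.0 = 794100 J = 794 kJ

q = 794 kJ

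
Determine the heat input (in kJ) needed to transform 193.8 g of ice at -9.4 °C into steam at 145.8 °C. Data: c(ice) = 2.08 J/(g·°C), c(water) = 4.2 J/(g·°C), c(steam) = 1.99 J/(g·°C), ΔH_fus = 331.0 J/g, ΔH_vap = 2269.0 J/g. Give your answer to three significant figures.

q = 607 kJ

q1 (heat ice -9.4→0.0 °C): 193.8 × 2.08 × 9.4 = 3789 J
q2 (melt at 0 °C): 193.8 × 331.0 = 64148 J
q3 (heat water 0.0→100.0 °C): 193.8 × 4.2 × 100.0 = 81396 J
q4 (vaporize at 100 °C): 193.8 × 2269.0 = 439732 J
q5 (heat steam 100.0→145.8 °C): 193.8 × 1.99 × 45.8 = 17663 J
Total: 3789 + 64148 + 81396 + 439732 + 17663 = 606728 J = 607 kJ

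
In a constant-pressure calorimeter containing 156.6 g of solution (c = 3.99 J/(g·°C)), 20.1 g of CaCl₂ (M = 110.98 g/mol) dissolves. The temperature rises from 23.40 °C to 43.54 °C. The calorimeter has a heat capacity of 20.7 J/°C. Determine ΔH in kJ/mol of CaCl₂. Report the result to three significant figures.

|ΔT| = |43.54 − 23.40| = 20.14 °C
|q_surr| = (156.6 × 3.99 + 20.7) × 20.14 = 645.534 × 20.14 = 13000 J
n(CaCl₂) = 20.1 / 110.98 = 0.1811 mol
Temperature rose, so q_rxn = −|q_surr| = -13.00 kJ
ΔH = q_rxn / n = -71.78 kJ/mol

ΔH = -71.8 kJ/mol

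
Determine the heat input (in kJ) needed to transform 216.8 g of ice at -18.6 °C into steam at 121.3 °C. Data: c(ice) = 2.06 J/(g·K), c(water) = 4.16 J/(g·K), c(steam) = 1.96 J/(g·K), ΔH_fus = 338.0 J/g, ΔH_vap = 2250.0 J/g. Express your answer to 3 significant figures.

q = 669 kJ

q1 (heat ice -18.6→0.0 °C): 216.8 × 2.06 × 18.6 = 8307 J
q2 (melt at 0 °C): 216.8 × 338.0 = 73278 J
q3 (heat water 0.0→100.0 °C): 216.8 × 4.16 × 100.0 = 90189 J
q4 (vaporize at 100 °C): 216.8 × 2250.0 = 487800 J
q5 (heat steam 100.0→121.3 °C): 216.8 × 1.96 × 21.3 = 9051 J
Total: 8307 + 73278 + 90189 + 487800 + 9051 = 668625 J = 669 kJ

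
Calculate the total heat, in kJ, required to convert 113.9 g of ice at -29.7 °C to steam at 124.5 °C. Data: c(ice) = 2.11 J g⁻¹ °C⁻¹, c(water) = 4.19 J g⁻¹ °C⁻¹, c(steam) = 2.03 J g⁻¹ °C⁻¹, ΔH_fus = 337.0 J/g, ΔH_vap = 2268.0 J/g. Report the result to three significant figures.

q1 (heat ice -29.7→0.0 °C): 113.9 × 2.11 × 29.7 = 7138 J
q2 (melt at 0 °C): 113.9 × 337.0 = 38384 J
q3 (heat water 0.0→100.0 °C): 113.9 × 4.19 × 100.0 = 47724 J
q4 (vaporize at 100 °C): 113.9 × 2268.0 = 258325 J
q5 (heat steam 100.0→124.5 °C): 113.9 × 2.03 × 24.5 = 5665 J
Total: 7138 + 38384 + 47724 + 258325 + 5665 = 357236 J = 357 kJ

q = 357 kJ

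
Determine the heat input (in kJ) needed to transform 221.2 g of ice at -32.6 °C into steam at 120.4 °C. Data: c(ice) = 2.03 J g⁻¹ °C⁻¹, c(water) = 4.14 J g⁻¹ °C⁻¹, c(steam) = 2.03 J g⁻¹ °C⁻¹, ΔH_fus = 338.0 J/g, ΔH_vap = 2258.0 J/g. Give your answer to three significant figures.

q = 690 kJ

q1 (heat ice -32.6→0.0 °C): 221.2 × 2.03 × 32.6 = 14639 J
q2 (melt at 0 °C): 221.2 × 338.0 = 74766 J
q3 (heat water 0.0→100.0 °C): 221.2 × 4.14 × 100.0 = 91577 J
q4 (vaporize at 100 °C): 221.2 × 2258.0 = 499470 J
q5 (heat steam 100.0→120.4 °C): 221.2 × 2.03 × 20.4 = 9160 J
Total: 14639 + 74766 + 91577 + 499470 + 9160 = 689612 J = 690 kJ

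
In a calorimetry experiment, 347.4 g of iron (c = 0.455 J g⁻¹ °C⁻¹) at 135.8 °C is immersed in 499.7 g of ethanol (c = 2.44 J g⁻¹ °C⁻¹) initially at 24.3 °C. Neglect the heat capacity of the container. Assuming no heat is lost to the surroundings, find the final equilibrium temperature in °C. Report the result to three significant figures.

Heat lost by iron = heat gained by ethanol.
(347.4)(0.455)(135.8 − T) = (499.7)(2.44)(T − 24.3)
158.067 (135.8 − T) = 1219.268 (T − 24.3)
21465 − 158.067 T = 1219.268 T − 29628
51093 = 1377.335 T
T = 37.10 °C

T_f = 37.1 °C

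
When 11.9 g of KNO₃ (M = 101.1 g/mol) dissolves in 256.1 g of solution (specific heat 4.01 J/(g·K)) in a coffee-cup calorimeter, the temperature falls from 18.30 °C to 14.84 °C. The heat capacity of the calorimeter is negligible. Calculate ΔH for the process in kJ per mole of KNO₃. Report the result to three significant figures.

ΔH = 30.2 kJ/mol

|ΔT| = |14.84 − 18.30| = 3.46 °C
|q_surr| = (256.1 × 4.01) × 3.46 = 1026.961 × 3.46 = 3553 J
n(KNO₃) = 11.9 / 101.1 = 0.1177 mol
Temperature fell, so q_rxn = +|q_surr| = 3.553 kJ
ΔH = q_rxn / n = 30.19 kJ/mol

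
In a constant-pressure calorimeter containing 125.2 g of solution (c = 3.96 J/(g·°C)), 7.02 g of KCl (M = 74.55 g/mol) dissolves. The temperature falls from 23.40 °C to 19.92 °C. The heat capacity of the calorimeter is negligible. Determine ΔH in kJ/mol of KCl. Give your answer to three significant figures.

|ΔT| = |19.92 − 23.40| = 3.48 °C
|q_surr| = (125.2 × 3.96) × 3.48 = 495.792 × 3.48 = 1725 J
n(KCl) = 7.02 / 74.55 = 0.09416 mol
Temperature fell, so q_rxn = +|q_surr| = 1.725 kJ
ΔH = q_rxn / n = 18.32 kJ/mol

ΔH = 18.3 kJ/mol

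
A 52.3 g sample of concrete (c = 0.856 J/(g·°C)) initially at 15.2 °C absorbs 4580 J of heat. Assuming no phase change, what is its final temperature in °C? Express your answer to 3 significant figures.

T_f = 118 °C

ΔT = q / (m c) = 4580 / (52.3 × 0.856) = 102.3 °C
T_f = 15.2 + 102.3 = 117.5 °C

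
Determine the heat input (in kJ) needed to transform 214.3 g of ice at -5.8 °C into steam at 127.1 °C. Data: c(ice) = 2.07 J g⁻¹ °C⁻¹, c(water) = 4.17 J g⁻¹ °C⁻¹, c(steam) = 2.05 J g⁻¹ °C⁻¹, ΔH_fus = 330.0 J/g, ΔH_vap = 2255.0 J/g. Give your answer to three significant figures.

q1 (heat ice -5.8→0.0 °C): 214.3 × 2.07 × 5.8 = 2573 J
q2 (melt at 0 °C): 214.3 × 330.0 = 70719 J
q3 (heat water 0.0→100.0 °C): 214.3 × 4.17 × 100.0 = 89363 J
q4 (vaporize at 100 °C): 214.3 × 2255.0 = 483247 J
q5 (heat steam 100.0→127.1 °C): 214.3 × 2.05 × 27.1 = 11905 J
Total: 2573 + 70719 + 89363 + 483247 + 11905 = 657807 J = 658 kJ

q = 658 kJ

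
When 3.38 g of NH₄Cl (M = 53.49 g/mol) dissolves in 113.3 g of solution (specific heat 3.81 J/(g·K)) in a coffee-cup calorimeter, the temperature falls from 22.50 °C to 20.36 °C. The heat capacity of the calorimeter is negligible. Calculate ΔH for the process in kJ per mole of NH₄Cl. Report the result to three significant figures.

|ΔT| = |20.36 − 22.50| = 2.14 °C
|q_surr| = (113.3 × 3.81) × 2.14 = 431.673 × 2.14 = 923.8 J
n(NH₄Cl) = 3.38 / 53.49 = 0.06319 mol
Temperature fell, so q_rxn = +|q_surr| = 0.9238 kJ
ΔH = q_rxn / n = 14.62 kJ/mol

ΔH = 14.6 kJ/mol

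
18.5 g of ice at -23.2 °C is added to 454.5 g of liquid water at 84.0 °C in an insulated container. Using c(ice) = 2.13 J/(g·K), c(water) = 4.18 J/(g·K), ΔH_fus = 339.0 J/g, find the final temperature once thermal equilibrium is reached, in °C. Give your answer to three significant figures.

Heat to bring ice to 0 °C and melt it: q₁ = 18.5×2.13×23.2 + 18.5×339.0 = 7185.7 J
Heat the water can supply cooling to 0 °C: 454.5×4.18×84.0 = 159584 J > q₁, so all ice melts.
Energy balance: 454.5×4.18×(84.0 − T) = 7185.7 + 18.5×4.18×(T − 0)
1899.81(84.0 − T) = 7185.7 + 77.33 T
159584 − 7185.7 = 1977.14 T
T = 152398.3 / 1977.14 = 77.08 °C

T_f = 77.1 °C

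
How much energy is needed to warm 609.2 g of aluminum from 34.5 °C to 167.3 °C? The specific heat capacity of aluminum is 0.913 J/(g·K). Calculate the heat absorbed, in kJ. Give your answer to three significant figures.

q = m c ΔT = 609.2 × 0.913 × (167.3 − 34.5)
q = 609.2 × 0.913 × 132.8 = 73860 J = 73.9 kJ

q = 73.9 kJ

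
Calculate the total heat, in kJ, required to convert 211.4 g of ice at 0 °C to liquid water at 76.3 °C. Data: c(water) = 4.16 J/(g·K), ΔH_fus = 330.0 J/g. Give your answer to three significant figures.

q = 137 kJ

q1 (melt at 0 °C): 211.4 × 330.0 = 69762 J
q2 (heat water 0.0→76.3 °C): 211.4 × 4.16 × 76.3 = 67100 J
Total: 69762 + 67100 = 136862 J = 137 kJ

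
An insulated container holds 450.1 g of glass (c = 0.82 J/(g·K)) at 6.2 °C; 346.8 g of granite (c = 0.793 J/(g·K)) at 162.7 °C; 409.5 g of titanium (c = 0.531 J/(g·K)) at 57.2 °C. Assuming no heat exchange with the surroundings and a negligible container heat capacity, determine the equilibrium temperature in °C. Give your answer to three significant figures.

T_f = 69.0 °C

Σ mᵢcᵢ(T − Tᵢ) = 0  ⇒  T = Σ mᵢcᵢTᵢ / Σ mᵢcᵢ
Σ mᵢcᵢ = 450.1×0.82 + 346.8×0.793 + 409.5×0.531 = 861.5389
Σ mᵢcᵢTᵢ = 369.082×6.2 + 275.0124×162.7 + 217.4445×57.2 = 59471
T = 59471 / 861.5389 = 69.03 °C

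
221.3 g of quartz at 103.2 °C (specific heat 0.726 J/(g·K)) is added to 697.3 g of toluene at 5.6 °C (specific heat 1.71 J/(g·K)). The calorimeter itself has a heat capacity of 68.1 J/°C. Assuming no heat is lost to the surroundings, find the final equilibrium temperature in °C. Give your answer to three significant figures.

T_f = 16.6 °C

Heat lost by quartz = heat gained by toluene + calorimeter.
(221.3)(0.726)(103.2 − T) = [(697.3)(1.71) + 68.1](T − 5.6)
160.6638 (103.2 − T) = 1260.483 (T − 5.6)
16581 − 160.6638 T = 1260.483 T − 7058.7
23639.7 = 1421.1468 T
T = 16.63 °C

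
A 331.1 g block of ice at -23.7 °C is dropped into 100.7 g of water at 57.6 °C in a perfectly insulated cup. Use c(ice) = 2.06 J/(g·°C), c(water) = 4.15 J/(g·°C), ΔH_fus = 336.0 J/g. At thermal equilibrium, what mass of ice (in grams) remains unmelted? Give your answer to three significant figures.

Heat to warm all ice to 0 °C: 331.1×2.06×23.7 = 16165 J
Heat released by water cooling to 0 °C: 100.7×4.15×57.6 = 24071 J
24071 J < 16165 + 331.1×336.0 = 127414.6 J, so not all ice melts; final T = 0 °C.
Heat left for melting: 24071 − 16165 = 7906 J
Mass melted = 7906 / 336.0 = 23.53 g
Ice remaining = 331.1 − 23.53 = 307.57 g

m_ice remaining = 308 g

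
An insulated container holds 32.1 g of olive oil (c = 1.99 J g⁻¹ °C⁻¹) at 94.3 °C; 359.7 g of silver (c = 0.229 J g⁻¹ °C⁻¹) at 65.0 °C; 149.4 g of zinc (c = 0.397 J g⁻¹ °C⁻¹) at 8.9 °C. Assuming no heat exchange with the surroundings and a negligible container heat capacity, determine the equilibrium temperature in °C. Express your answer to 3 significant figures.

T_f = 57.9 °C

Σ mᵢcᵢ(T − Tᵢ) = 0  ⇒  T = Σ mᵢcᵢTᵢ / Σ mᵢcᵢ
Σ mᵢcᵢ = 32.1×1.99 + 359.7×0.229 + 149.4×0.397 = 205.5621
Σ mᵢcᵢTᵢ = 63.879×94.3 + 82.3713×65.0 + 59.3118×8.9 = 11906
T = 11906 / 205.5621 = 57.92 °C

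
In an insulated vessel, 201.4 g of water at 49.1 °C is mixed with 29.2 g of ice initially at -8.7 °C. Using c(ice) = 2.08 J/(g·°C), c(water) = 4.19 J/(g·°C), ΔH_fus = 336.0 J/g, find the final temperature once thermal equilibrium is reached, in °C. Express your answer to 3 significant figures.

T_f = 32.2 °C

Heat to bring ice to 0 °C and melt it: q₁ = 29.2×2.08×8.7 + 29.2×336.0 = 10340 J
Heat the water can supply cooling to 0 °C: 201.4×4.19×49.1 = 41433.8 J > q₁, so all ice melts.
Energy balance: 201.4×4.19×(49.1 − T) = 10340 + 29.2×4.19×(T − 0)
843.866(49.1 − T) = 10340 + 122.348 T
41433.8 − 10340 = 966.214 T
T = 31093.8 / 966.214 = 32.18 °C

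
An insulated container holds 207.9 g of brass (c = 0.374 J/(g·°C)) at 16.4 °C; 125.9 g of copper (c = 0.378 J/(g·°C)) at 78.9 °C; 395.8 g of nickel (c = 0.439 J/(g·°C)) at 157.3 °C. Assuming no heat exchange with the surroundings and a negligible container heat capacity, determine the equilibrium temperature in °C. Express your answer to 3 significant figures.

T_f = 108 °C

Σ mᵢcᵢ(T − Tᵢ) = 0  ⇒  T = Σ mᵢcᵢTᵢ / Σ mᵢcᵢ
Σ mᵢcᵢ = 207.9×0.374 + 125.9×0.378 + 395.8×0.439 = 299.1010
Σ mᵢcᵢTᵢ = 77.7546×16.4 + 47.5902×78.9 + 173.7562×157.3 = 32362
T = 32362 / 299.1010 = 108.2 °C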